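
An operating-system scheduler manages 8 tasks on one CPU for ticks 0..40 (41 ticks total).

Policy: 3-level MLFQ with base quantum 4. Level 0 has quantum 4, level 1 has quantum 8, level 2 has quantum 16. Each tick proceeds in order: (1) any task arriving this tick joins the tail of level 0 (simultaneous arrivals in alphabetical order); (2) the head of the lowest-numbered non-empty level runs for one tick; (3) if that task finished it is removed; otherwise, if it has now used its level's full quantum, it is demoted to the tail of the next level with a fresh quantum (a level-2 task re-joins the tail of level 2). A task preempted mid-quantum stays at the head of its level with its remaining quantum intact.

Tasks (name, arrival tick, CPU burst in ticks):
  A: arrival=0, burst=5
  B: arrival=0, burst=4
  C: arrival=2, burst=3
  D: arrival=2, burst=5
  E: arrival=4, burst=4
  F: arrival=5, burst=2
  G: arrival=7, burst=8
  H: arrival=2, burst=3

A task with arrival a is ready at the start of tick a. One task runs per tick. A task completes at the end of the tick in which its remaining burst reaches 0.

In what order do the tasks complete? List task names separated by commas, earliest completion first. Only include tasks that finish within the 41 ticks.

completion order = B, C, H, E, F, A, D, G

t=0: L0/L1/L2 = AB/-/- → run A
t=1: L0/L1/L2 = AB/-/- → run A
t=2: L0/L1/L2 = ABCDH/-/- → run A
t=3: L0/L1/L2 = ABCDH/-/- → run A
t=4: L0/L1/L2 = BCDHE/A/- → run B
t=5: L0/L1/L2 = BCDHEF/A/- → run B
t=6: L0/L1/L2 = BCDHEF/A/- → run B
t=7: L0/L1/L2 = BCDHEFG/A/- → run B
t=8: L0/L1/L2 = CDHEFG/A/- → run C
t=9: L0/L1/L2 = CDHEFG/A/- → run C
t=10: L0/L1/L2 = CDHEFG/A/- → run C
t=11: L0/L1/L2 = DHEFG/A/- → run D
t=12: L0/L1/L2 = DHEFG/A/- → run D
t=13: L0/L1/L2 = DHEFG/A/- → run D
t=14: L0/L1/L2 = DHEFG/A/- → run D
t=15: L0/L1/L2 = HEFG/AD/- → run H
t=16: L0/L1/L2 = HEFG/AD/- → run H
t=17: L0/L1/L2 = HEFG/AD/- → run H
t=18: L0/L1/L2 = EFG/AD/- → run E
t=19: L0/L1/L2 = EFG/AD/- → run E
t=20: L0/L1/L2 = EFG/AD/- → run E
t=21: L0/L1/L2 = EFG/AD/- → run E
t=22: L0/L1/L2 = FG/AD/- → run F
t=23: L0/L1/L2 = FG/AD/- → run F
t=24: L0/L1/L2 = G/AD/- → run G
t=25: L0/L1/L2 = G/AD/- → run G
t=26: L0/L1/L2 = G/AD/- → run G
t=27: L0/L1/L2 = G/AD/- → run G
t=28: L0/L1/L2 = -/ADG/- → run A
t=29: L0/L1/L2 = -/DG/- → run D
t=30: L0/L1/L2 = -/G/- → run G
t=31: L0/L1/L2 = -/G/- → run G
t=32: L0/L1/L2 = -/G/- → run G
t=33: L0/L1/L2 = -/G/- → run G
t=34: (idle)
t=35: (idle)
t=36: (idle)
t=37: (idle)
t=38: (idle)
t=39: (idle)
t=40: (idle)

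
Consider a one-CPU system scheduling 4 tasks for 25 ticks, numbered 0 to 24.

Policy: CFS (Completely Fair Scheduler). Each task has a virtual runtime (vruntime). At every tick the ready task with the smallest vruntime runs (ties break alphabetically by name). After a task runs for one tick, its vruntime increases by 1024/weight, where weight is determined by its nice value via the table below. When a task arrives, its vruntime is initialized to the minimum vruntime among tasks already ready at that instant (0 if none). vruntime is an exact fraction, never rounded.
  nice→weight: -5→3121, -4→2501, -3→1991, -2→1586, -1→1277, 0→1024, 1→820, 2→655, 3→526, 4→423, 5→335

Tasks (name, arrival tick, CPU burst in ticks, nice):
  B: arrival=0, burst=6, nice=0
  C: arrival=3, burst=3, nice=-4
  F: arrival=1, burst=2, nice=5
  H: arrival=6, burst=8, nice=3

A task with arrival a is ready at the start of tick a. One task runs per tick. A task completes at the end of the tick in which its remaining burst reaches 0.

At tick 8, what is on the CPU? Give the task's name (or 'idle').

t=0: vr[B=0] → run B
t=1: vr[B=1 F=1] → run B
t=2: vr[B=2 F=1] → run F
t=3: vr[B=2 C=2 F=1359/335] → run B
t=4: vr[B=3 C=2 F=1359/335] → run C
t=5: vr[B=3 C=6026/2501 F=1359/335] → run C
t=6: vr[B=3 C=7050/2501 F=1359/335 H=7050/2501] → run C
t=7: vr[B=3 F=1359/335 H=7050/2501] → run H
t=8: vr[B=3 F=1359/335 H=3134662/657763] → run B
t=9: vr[B=4 F=1359/335 H=3134662/657763] → run B
t=10: vr[B=5 F=1359/335 H=3134662/657763] → run F
t=11: vr[B=5 H=3134662/657763] → run H
t=12: vr[B=5 H=4415174/657763] → run B
t=13: vr[H=4415174/657763] → run H
t=14: vr[H=5695686/657763] → run H
t=15: vr[H=6976198/657763] → run H
t=16: vr[H=8256710/657763] → run H
t=17: vr[H=9537222/657763] → run H
t=18: vr[H=10817734/657763] → run H
t=19: (idle)
t=20: (idle)
t=21: (idle)
t=22: (idle)
t=23: (idle)
t=24: (idle)

running at tick 8 = B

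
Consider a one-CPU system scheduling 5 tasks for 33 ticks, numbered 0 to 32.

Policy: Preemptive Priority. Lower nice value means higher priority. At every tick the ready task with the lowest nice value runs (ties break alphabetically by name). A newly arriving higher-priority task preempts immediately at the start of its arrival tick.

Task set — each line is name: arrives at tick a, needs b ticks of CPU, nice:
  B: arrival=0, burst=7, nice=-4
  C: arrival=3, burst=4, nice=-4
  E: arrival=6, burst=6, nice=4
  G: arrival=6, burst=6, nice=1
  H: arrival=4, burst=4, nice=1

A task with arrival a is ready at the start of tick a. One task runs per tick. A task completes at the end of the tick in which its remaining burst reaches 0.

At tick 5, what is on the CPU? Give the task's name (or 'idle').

t=0: ready={B} → run B
t=1: ready={B} → run B
t=2: ready={B} → run B
t=3: ready={B,C} → run B
t=4: ready={B,C,H} → run B
t=5: ready={B,C,H} → run B
t=6: ready={B,C,E,G,H} → run B
t=7: ready={C,E,G,H} → run C
t=8: ready={C,E,G,H} → run C
t=9: ready={C,E,G,H} → run C
t=10: ready={C,E,G,H} → run C
t=11: ready={E,G,H} → run G
t=12: ready={E,G,H} → run G
t=13: ready={E,G,H} → run G
t=14: ready={E,G,H} → run G
t=15: ready={E,G,H} → run G
t=16: ready={E,G,H} → run G
t=17: ready={E,H} → run H
t=18: ready={E,H} → run H
t=19: ready={E,H} → run H
t=20: ready={E,H} → run H
t=21: ready={E} → run E
t=22: ready={E} → run E
t=23: ready={E} → run E
t=24: ready={E} → run E
t=25: ready={E} → run E
t=26: ready={E} → run E
t=27: (idle)
t=28: (idle)
t=29: (idle)
t=30: (idle)
t=31: (idle)
t=32: (idle)

running at tick 5 = B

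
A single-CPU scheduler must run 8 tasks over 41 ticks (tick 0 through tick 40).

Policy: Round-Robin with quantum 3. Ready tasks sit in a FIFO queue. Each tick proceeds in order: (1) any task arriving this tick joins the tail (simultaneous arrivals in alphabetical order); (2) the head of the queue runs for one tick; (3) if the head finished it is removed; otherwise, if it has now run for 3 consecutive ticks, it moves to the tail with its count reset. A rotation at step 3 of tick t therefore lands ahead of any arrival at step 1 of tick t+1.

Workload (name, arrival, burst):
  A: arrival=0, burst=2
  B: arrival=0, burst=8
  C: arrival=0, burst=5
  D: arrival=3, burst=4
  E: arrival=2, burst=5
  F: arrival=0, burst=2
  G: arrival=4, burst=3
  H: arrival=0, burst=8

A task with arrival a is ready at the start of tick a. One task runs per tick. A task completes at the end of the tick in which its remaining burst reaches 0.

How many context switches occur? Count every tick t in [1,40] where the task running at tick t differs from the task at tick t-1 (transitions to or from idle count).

context switches = 15

t=0: queue=[A,B,C,F,H] q_used=0 → run A
t=1: queue=[A,B,C,F,H] q_used=1 → run A
t=2: queue=[B,C,F,H,E] q_used=0 → run B
t=3: queue=[B,C,F,H,E,D] q_used=1 → run B
t=4: queue=[B,C,F,H,E,D,G] q_used=2 → run B
t=5: queue=[C,F,H,E,D,G,B] q_used=0 → run C
t=6: queue=[C,F,H,E,D,G,B] q_used=1 → run C
t=7: queue=[C,F,H,E,D,G,B] q_used=2 → run C
t=8: queue=[F,H,E,D,G,B,C] q_used=0 → run F
t=9: queue=[F,H,E,D,G,B,C] q_used=1 → run F
t=10: queue=[H,E,D,G,B,C] q_used=0 → run H
t=11: queue=[H,E,D,G,B,C] q_used=1 → run H
t=12: queue=[H,E,D,G,B,C] q_used=2 → run H
t=13: queue=[E,D,G,B,C,H] q_used=0 → run E
t=14: queue=[E,D,G,B,C,H] q_used=1 → run E
t=15: queue=[E,D,G,B,C,H] q_used=2 → run E
t=16: queue=[D,G,B,C,H,E] q_used=0 → run D
t=17: queue=[D,G,B,C,H,E] q_used=1 → run D
t=18: queue=[D,G,B,C,H,E] q_used=2 → run D
t=19: queue=[G,B,C,H,E,D] q_used=0 → run G
t=20: queue=[G,B,C,H,E,D] q_used=1 → run G
t=21: queue=[G,B,C,H,E,D] q_used=2 → run G
t=22: queue=[B,C,H,E,D] q_used=0 → run B
t=23: queue=[B,C,H,E,D] q_used=1 → run B
t=24: queue=[B,C,H,E,D] q_used=2 → run B
t=25: queue=[C,H,E,D,B] q_used=0 → run C
t=26: queue=[C,H,E,D,B] q_used=1 → run C
t=27: queue=[H,E,D,B] q_used=0 → run H
t=28: queue=[H,E,D,B] q_used=1 → run H
t=29: queue=[H,E,D,B] q_used=2 → run H
t=30: queue=[E,D,B,H] q_used=0 → run E
t=31: queue=[E,D,B,H] q_used=1 → run E
t=32: queue=[D,B,H] q_used=0 → run D
t=33: queue=[B,H] q_used=0 → run B
t=34: queue=[B,H] q_used=1 → run B
t=35: queue=[H] q_used=0 → run H
t=36: queue=[H] q_used=1 → run H
t=37: (idle)
t=38: (idle)
t=39: (idle)
t=40: (idle)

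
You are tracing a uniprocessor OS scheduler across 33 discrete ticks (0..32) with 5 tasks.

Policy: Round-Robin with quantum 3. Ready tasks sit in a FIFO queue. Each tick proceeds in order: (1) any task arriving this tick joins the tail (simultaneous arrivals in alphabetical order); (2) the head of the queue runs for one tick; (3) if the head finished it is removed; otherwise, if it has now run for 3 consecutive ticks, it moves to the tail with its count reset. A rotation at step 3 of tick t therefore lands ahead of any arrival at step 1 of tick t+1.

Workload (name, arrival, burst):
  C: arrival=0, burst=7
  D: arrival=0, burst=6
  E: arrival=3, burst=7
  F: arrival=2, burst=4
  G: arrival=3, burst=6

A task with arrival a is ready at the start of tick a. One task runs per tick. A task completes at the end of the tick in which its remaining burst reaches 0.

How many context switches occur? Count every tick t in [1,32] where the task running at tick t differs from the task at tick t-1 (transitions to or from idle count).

context switches = 12

t=0: queue=[C,D] q_used=0 → run C
t=1: queue=[C,D] q_used=1 → run C
t=2: queue=[C,D,F] q_used=2 → run C
t=3: queue=[D,F,C,E,G] q_used=0 → run D
t=4: queue=[D,F,C,E,G] q_used=1 → run D
t=5: queue=[D,F,C,E,G] q_used=2 → run D
t=6: queue=[F,C,E,G,D] q_used=0 → run F
t=7: queue=[F,C,E,G,D] q_used=1 → run F
t=8: queue=[F,C,E,G,D] q_used=2 → run F
t=9: queue=[C,E,G,D,F] q_used=0 → run C
t=10: queue=[C,E,G,D,F] q_used=1 → run C
t=11: queue=[C,E,G,D,F] q_used=2 → run C
t=12: queue=[E,G,D,F,C] q_used=0 → run E
t=13: queue=[E,G,D,F,C] q_used=1 → run E
t=14: queue=[E,G,D,F,C] q_used=2 → run E
t=15: queue=[G,D,F,C,E] q_used=0 → run G
t=16: queue=[G,D,F,C,E] q_used=1 → run G
t=17: queue=[G,D,F,C,E] q_used=2 → run G
t=18: queue=[D,F,C,E,G] q_used=0 → run D
t=19: queue=[D,F,C,E,G] q_used=1 → run D
t=20: queue=[D,F,C,E,G] q_used=2 → run D
t=21: queue=[F,C,E,G] q_used=0 → run F
t=22: queue=[C,E,G] q_used=0 → run C
t=23: queue=[E,G] q_used=0 → run E
t=24: queue=[E,G] q_used=1 → run E
t=25: queue=[E,G] q_used=2 → run E
t=26: queue=[G,E] q_used=0 → run G
t=27: queue=[G,E] q_used=1 → run G
t=28: queue=[G,E] q_used=2 → run G
t=29: queue=[E] q_used=0 → run E
t=30: (idle)
t=31: (idle)
t=32: (idle)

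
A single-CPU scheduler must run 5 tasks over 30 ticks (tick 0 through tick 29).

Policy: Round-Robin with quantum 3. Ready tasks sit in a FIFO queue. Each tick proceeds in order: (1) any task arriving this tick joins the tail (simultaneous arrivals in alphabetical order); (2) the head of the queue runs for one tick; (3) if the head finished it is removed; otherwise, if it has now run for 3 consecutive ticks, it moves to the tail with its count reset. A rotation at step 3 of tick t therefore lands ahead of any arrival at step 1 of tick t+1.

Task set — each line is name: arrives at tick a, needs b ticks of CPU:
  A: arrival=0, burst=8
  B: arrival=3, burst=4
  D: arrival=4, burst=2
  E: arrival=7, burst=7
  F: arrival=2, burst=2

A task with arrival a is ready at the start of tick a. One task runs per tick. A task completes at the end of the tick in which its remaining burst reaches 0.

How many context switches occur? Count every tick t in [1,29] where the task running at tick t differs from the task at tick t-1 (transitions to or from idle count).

context switches = 9

t=0: queue=[A] q_used=0 → run A
t=1: queue=[A] q_used=1 → run A
t=2: queue=[A,F] q_used=2 → run A
t=3: queue=[F,A,B] q_used=0 → run F
t=4: queue=[F,A,B,D] q_used=1 → run F
t=5: queue=[A,B,D] q_used=0 → run A
t=6: queue=[A,B,D] q_used=1 → run A
t=7: queue=[A,B,D,E] q_used=2 → run A
t=8: queue=[B,D,E,A] q_used=0 → run B
t=9: queue=[B,D,E,A] q_used=1 → run B
t=10: queue=[B,D,E,A] q_used=2 → run B
t=11: queue=[D,E,A,B] q_used=0 → run D
t=12: queue=[D,E,A,B] q_used=1 → run D
t=13: queue=[E,A,B] q_used=0 → run E
t=14: queue=[E,A,B] q_used=1 → run E
t=15: queue=[E,A,B] q_used=2 → run E
t=16: queue=[A,B,E] q_used=0 → run A
t=17: queue=[A,B,E] q_used=1 → run A
t=18: queue=[B,E] q_used=0 → run B
t=19: queue=[E] q_used=0 → run E
t=20: queue=[E] q_used=1 → run E
t=21: queue=[E] q_used=2 → run E
t=22: queue=[E] q_used=0 → run E
t=23: (idle)
t=24: (idle)
t=25: (idle)
t=26: (idle)
t=27: (idle)
t=28: (idle)
t=29: (idle)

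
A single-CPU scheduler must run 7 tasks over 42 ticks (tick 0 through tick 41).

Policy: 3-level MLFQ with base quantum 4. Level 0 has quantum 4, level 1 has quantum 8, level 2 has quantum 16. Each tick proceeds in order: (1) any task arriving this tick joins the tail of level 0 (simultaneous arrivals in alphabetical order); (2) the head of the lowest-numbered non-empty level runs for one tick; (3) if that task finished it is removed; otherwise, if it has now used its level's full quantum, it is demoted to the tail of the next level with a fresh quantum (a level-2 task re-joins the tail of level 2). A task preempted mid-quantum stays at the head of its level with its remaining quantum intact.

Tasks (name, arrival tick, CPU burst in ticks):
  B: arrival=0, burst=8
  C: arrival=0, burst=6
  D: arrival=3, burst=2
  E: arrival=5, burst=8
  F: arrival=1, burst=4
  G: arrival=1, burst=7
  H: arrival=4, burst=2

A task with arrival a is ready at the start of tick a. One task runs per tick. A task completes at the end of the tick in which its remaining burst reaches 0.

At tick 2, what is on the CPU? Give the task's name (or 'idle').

t=0: L0/L1/L2 = BC/-/- → run B
t=1: L0/L1/L2 = BCFG/-/- → run B
t=2: L0/L1/L2 = BCFG/-/- → run B
t=3: L0/L1/L2 = BCFGD/-/- → run B
t=4: L0/L1/L2 = CFGDH/B/- → run C
t=5: L0/L1/L2 = CFGDHE/B/- → run C
t=6: L0/L1/L2 = CFGDHE/B/- → run C
t=7: L0/L1/L2 = CFGDHE/B/- → run C
t=8: L0/L1/L2 = FGDHE/BC/- → run F
t=9: L0/L1/L2 = FGDHE/BC/- → run F
t=10: L0/L1/L2 = FGDHE/BC/- → run F
t=11: L0/L1/L2 = FGDHE/BC/- → run F
t=12: L0/L1/L2 = GDHE/BC/- → run G
t=13: L0/L1/L2 = GDHE/BC/- → run G
t=14: L0/L1/L2 = GDHE/BC/- → run G
t=15: L0/L1/L2 = GDHE/BC/- → run G
t=16: L0/L1/L2 = DHE/BCG/- → run D
t=17: L0/L1/L2 = DHE/BCG/- → run D
t=18: L0/L1/L2 = HE/BCG/- → run H
t=19: L0/L1/L2 = HE/BCG/- → run H
t=20: L0/L1/L2 = E/BCG/- → run E
t=21: L0/L1/L2 = E/BCG/- → run E
t=22: L0/L1/L2 = E/BCG/- → run E
t=23: L0/L1/L2 = E/BCG/- → run E
t=24: L0/L1/L2 = -/BCGE/- → run B
t=25: L0/L1/L2 = -/BCGE/- → run B
t=26: L0/L1/L2 = -/BCGE/- → run B
t=27: L0/L1/L2 = -/BCGE/- → run B
t=28: L0/L1/L2 = -/CGE/- → run C
t=29: L0/L1/L2 = -/CGE/- → run C
t=30: L0/L1/L2 = -/GE/- → run G
t=31: L0/L1/L2 = -/GE/- → run G
t=32: L0/L1/L2 = -/GE/- → run G
t=33: L0/L1/L2 = -/E/- → run E
t=34: L0/L1/L2 = -/E/- → run E
t=35: L0/L1/L2 = -/E/- → run E
t=36: L0/L1/L2 = -/E/- → run E
t=37: (idle)
t=38: (idle)
t=39: (idle)
t=40: (idle)
t=41: (idle)

running at tick 2 = B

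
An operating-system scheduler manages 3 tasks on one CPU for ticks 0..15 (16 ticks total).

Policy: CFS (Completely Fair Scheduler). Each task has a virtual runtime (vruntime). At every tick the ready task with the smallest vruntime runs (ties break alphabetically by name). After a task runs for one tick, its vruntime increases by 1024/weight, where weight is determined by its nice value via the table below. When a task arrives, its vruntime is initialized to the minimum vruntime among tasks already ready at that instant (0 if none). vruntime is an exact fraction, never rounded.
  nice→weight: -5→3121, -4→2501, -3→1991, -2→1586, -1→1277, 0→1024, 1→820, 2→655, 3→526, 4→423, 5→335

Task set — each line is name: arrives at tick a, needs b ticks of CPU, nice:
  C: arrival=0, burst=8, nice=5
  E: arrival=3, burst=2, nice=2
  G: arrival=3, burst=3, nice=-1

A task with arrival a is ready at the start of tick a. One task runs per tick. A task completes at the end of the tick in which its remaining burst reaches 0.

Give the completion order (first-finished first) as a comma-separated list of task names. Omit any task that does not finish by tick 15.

t=0: vr[C=0] → run C
t=1: vr[C=1024/335] → run C
t=2: vr[C=2048/335] → run C
t=3: vr[C=3072/335 E=3072/335 G=3072/335] → run C
t=4: vr[C=4096/335 E=3072/335 G=3072/335] → run E
t=5: vr[C=4096/335 E=94208/8777 G=3072/335] → run G
t=6: vr[C=4096/335 E=94208/8777 G=4265984/427795] → run G
t=7: vr[C=4096/335 E=94208/8777 G=4609024/427795] → run E
t=8: vr[C=4096/335 G=4609024/427795] → run G
t=9: vr[C=4096/335] → run C
t=10: vr[C=1024/67] → run C
t=11: vr[C=6144/335] → run C
t=12: vr[C=7168/335] → run C
t=13: (idle)
t=14: (idle)
t=15: (idle)

completion order = E, G, C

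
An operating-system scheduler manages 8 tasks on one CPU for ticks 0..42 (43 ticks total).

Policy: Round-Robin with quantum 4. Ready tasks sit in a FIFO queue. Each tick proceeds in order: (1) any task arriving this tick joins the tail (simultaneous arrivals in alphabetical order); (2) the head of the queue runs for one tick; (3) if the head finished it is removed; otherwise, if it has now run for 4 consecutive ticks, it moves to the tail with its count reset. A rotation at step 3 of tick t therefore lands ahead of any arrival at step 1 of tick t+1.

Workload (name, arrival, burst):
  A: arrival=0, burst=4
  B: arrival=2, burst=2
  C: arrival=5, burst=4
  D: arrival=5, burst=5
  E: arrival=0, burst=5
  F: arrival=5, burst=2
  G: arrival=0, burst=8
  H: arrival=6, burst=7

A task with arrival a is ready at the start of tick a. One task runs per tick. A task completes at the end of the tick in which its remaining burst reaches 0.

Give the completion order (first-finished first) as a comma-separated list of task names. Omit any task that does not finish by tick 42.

t=0: queue=[A,E,G] q_used=0 → run A
t=1: queue=[A,E,G] q_used=1 → run A
t=2: queue=[A,E,G,B] q_used=2 → run A
t=3: queue=[A,E,G,B] q_used=3 → run A
t=4: queue=[E,G,B] q_used=0 → run E
t=5: queue=[E,G,B,C,D,F] q_used=1 → run E
t=6: queue=[E,G,B,C,D,F,H] q_used=2 → run E
t=7: queue=[E,G,B,C,D,F,H] q_used=3 → run E
t=8: queue=[G,B,C,D,F,H,E] q_used=0 → run G
t=9: queue=[G,B,C,D,F,H,E] q_used=1 → run G
t=10: queue=[G,B,C,D,F,H,E] q_used=2 → run G
t=11: queue=[G,B,C,D,F,H,E] q_used=3 → run G
t=12: queue=[B,C,D,F,H,E,G] q_used=0 → run B
t=13: queue=[B,C,D,F,H,E,G] q_used=1 → run B
t=14: queue=[C,D,F,H,E,G] q_used=0 → run C
t=15: queue=[C,D,F,H,E,G] q_used=1 → run C
t=16: queue=[C,D,F,H,E,G] q_used=2 → run C
t=17: queue=[C,D,F,H,E,G] q_used=3 → run C
t=18: queue=[D,F,H,E,G] q_used=0 → run D
t=19: queue=[D,F,H,E,G] q_used=1 → run D
t=20: queue=[D,F,H,E,G] q_used=2 → run D
t=21: queue=[D,F,H,E,G] q_used=3 → run D
t=22: queue=[F,H,E,G,D] q_used=0 → run F
t=23: queue=[F,H,E,G,D] q_used=1 → run F
t=24: queue=[H,E,G,D] q_used=0 → run H
t=25: queue=[H,E,G,D] q_used=1 → run H
t=26: queue=[H,E,G,D] q_used=2 → run H
t=27: queue=[H,E,G,D] q_used=3 → run H
t=28: queue=[E,G,D,H] q_used=0 → run E
t=29: queue=[G,D,H] q_used=0 → run G
t=30: queue=[G,D,H] q_used=1 → run G
t=31: queue=[G,D,H] q_used=2 → run G
t=32: queue=[G,D,H] q_used=3 → run G
t=33: queue=[D,H] q_used=0 → run D
t=34: queue=[H] q_used=0 → run H
t=35: queue=[H] q_used=1 → run H
t=36: queue=[H] q_used=2 → run H
t=37: (idle)
t=38: (idle)
t=39: (idle)
t=40: (idle)
t=41: (idle)
t=42: (idle)

completion order = A, B, C, F, E, G, D, H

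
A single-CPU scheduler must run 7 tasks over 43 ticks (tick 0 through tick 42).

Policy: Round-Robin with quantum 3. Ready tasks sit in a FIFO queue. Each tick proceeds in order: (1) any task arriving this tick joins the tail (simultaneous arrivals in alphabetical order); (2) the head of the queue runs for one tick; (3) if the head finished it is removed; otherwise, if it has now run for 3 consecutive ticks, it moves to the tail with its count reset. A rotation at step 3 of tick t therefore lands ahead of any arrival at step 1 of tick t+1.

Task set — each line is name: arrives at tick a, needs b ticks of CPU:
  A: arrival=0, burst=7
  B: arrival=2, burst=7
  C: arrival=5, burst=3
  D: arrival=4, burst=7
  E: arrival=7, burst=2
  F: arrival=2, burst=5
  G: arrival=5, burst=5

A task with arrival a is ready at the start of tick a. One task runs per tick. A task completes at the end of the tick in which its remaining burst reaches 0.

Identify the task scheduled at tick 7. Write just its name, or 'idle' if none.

running at tick 7 = F

t=0: queue=[A] q_used=0 → run A
t=1: queue=[A] q_used=1 → run A
t=2: queue=[A,B,F] q_used=2 → run A
t=3: queue=[B,F,A] q_used=0 → run B
t=4: queue=[B,F,A,D] q_used=1 → run B
t=5: queue=[B,F,A,D,C,G] q_used=2 → run B
t=6: queue=[F,A,D,C,G,B] q_used=0 → run F
t=7: queue=[F,A,D,C,G,B,E] q_used=1 → run F
t=8: queue=[F,A,D,C,G,B,E] q_used=2 → run F
t=9: queue=[A,D,C,G,B,E,F] q_used=0 → run A
t=10: queue=[A,D,C,G,B,E,F] q_used=1 → run A
t=11: queue=[A,D,C,G,B,E,F] q_used=2 → run A
t=12: queue=[D,C,G,B,E,F,A] q_used=0 → run D
t=13: queue=[D,C,G,B,E,F,A] q_used=1 → run D
t=14: queue=[D,C,G,B,E,F,A] q_used=2 → run D
t=15: queue=[C,G,B,E,F,A,D] q_used=0 → run C
t=16: queue=[C,G,B,E,F,A,D] q_used=1 → run C
t=17: queue=[C,G,B,E,F,A,D] q_used=2 → run C
t=18: queue=[G,B,E,F,A,D] q_used=0 → run G
t=19: queue=[G,B,E,F,A,D] q_used=1 → run G
t=20: queue=[G,B,E,F,A,D] q_used=2 → run G
t=21: queue=[B,E,F,A,D,G] q_used=0 → run B
t=22: queue=[B,E,F,A,D,G] q_used=1 → run B
t=23: queue=[B,E,F,A,D,G] q_used=2 → run B
t=24: queue=[E,F,A,D,G,B] q_used=0 → run E
t=25: queue=[E,F,A,D,G,B] q_used=1 → run E
t=26: queue=[F,A,D,G,B] q_used=0 → run F
t=27: queue=[F,A,D,G,B] q_used=1 → run F
t=28: queue=[A,D,G,B] q_used=0 → run A
t=29: queue=[D,G,B] q_used=0 → run D
t=30: queue=[D,G,B] q_used=1 → run D
t=31: queue=[D,G,B] q_used=2 → run D
t=32: queue=[G,B,D] q_used=0 → run G
t=33: queue=[G,B,D] q_used=1 → run G
t=34: queue=[B,D] q_used=0 → run B
t=35: queue=[D] q_used=0 → run D
t=36: (idle)
t=37: (idle)
t=38: (idle)
t=39: (idle)
t=40: (idle)
t=41: (idle)
t=42: (idle)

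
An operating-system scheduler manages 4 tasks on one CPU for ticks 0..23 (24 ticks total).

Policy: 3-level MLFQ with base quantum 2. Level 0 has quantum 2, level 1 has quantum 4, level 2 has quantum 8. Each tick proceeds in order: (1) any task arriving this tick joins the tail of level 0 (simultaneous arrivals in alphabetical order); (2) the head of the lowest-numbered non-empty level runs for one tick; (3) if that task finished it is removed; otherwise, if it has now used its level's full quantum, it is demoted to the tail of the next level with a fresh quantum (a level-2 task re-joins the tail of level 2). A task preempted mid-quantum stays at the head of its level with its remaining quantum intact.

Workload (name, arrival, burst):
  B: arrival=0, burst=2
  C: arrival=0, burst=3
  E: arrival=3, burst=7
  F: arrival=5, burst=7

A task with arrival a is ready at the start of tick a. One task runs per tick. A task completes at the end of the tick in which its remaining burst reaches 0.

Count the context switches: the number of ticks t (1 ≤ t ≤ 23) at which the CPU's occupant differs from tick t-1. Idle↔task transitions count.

t=0: L0/L1/L2 = BC/-/- → run B
t=1: L0/L1/L2 = BC/-/- → run B
t=2: L0/L1/L2 = C/-/- → run C
t=3: L0/L1/L2 = CE/-/- → run C
t=4: L0/L1/L2 = E/C/- → run E
t=5: L0/L1/L2 = EF/C/- → run E
t=6: L0/L1/L2 = F/CE/- → run F
t=7: L0/L1/L2 = F/CE/- → run F
t=8: L0/L1/L2 = -/CEF/- → run C
t=9: L0/L1/L2 = -/EF/- → run E
t=10: L0/L1/L2 = -/EF/- → run E
t=11: L0/L1/L2 = -/EF/- → run E
t=12: L0/L1/L2 = -/EF/- → run E
t=13: L0/L1/L2 = -/F/E → run F
t=14: L0/L1/L2 = -/F/E → run F
t=15: L0/L1/L2 = -/F/E → run F
t=16: L0/L1/L2 = -/F/E → run F
t=17: L0/L1/L2 = -/-/EF → run E
t=18: L0/L1/L2 = -/-/F → run F
t=19: (idle)
t=20: (idle)
t=21: (idle)
t=22: (idle)
t=23: (idle)

context switches = 9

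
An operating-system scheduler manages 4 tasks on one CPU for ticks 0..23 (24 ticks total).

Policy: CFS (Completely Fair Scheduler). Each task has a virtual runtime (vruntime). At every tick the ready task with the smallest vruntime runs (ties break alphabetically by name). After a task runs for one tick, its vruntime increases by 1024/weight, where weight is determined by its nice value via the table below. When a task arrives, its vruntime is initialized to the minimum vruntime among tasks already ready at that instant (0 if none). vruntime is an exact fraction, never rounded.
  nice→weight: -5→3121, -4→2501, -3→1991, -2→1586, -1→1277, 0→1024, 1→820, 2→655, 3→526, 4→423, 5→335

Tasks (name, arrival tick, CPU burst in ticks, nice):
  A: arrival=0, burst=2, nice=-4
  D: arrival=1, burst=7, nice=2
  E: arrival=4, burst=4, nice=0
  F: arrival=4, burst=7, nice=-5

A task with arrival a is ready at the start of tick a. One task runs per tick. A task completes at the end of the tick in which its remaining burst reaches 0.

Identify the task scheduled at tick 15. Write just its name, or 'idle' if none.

running at tick 15 = E

t=0: vr[A=0] → run A
t=1: vr[A=1024/2501 D=1024/2501] → run A
t=2: vr[D=1024/2501] → run D
t=3: vr[D=3231744/1638155] → run D
t=4: vr[D=5792768/1638155 E=5792768/1638155 F=5792768/1638155] → run D
t=5: vr[D=8353792/1638155 E=5792768/1638155 F=5792768/1638155] → run E
t=6: vr[D=8353792/1638155 E=7430923/1638155 F=5792768/1638155] → run F
t=7: vr[D=8353792/1638155 E=7430923/1638155 F=19756699648/5112681755] → run F
t=8: vr[D=8353792/1638155 E=7430923/1638155 F=21434170368/5112681755] → run F
t=9: vr[D=8353792/1638155 E=7430923/1638155 F=23111641088/5112681755] → run F
t=10: vr[D=8353792/1638155 E=7430923/1638155 F=24789111808/5112681755] → run E
t=11: vr[D=8353792/1638155 E=9069078/1638155 F=24789111808/5112681755] → run F
t=12: vr[D=8353792/1638155 E=9069078/1638155 F=26466582528/5112681755] → run D
t=13: vr[D=10914816/1638155 E=9069078/1638155 F=26466582528/5112681755] → run F
t=14: vr[D=10914816/1638155 E=9069078/1638155 F=28144053248/5112681755] → run F
t=15: vr[D=10914816/1638155 E=9069078/1638155] → run E
t=16: vr[D=10914816/1638155 E=10707233/1638155] → run E
t=17: vr[D=10914816/1638155] → run D
t=18: vr[D=2695168/327631] → run D
t=19: vr[D=16036864/1638155] → run D
t=20: (idle)
t=21: (idle)
t=22: (idle)
t=23: (idle)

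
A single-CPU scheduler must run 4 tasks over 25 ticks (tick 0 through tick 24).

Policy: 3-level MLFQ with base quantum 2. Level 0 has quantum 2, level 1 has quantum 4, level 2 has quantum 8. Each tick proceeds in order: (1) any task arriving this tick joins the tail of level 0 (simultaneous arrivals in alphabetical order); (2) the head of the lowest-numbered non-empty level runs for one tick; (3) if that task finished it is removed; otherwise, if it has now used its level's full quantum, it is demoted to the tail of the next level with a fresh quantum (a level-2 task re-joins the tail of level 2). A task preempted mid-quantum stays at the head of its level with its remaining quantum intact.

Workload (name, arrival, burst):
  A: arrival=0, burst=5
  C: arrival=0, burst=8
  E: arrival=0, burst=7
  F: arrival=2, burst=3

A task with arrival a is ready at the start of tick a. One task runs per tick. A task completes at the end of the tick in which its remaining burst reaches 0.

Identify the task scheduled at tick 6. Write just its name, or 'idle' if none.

t=0: L0/L1/L2 = ACE/-/- → run A
t=1: L0/L1/L2 = ACE/-/- → run A
t=2: L0/L1/L2 = CEF/A/- → run C
t=3: L0/L1/L2 = CEF/A/- → run C
t=4: L0/L1/L2 = EF/AC/- → run E
t=5: L0/L1/L2 = EF/AC/- → run E
t=6: L0/L1/L2 = F/ACE/- → run F
t=7: L0/L1/L2 = F/ACE/- → run F
t=8: L0/L1/L2 = -/ACEF/- → run A
t=9: L0/L1/L2 = -/ACEF/- → run A
t=10: L0/L1/L2 = -/ACEF/- → run A
t=11: L0/L1/L2 = -/CEF/- → run C
t=12: L0/L1/L2 = -/CEF/- → run C
t=13: L0/L1/L2 = -/CEF/- → run C
t=14: L0/L1/L2 = -/CEF/- → run C
t=15: L0/L1/L2 = -/EF/C → run E
t=16: L0/L1/L2 = -/EF/C → run E
t=17: L0/L1/L2 = -/EF/C → run E
t=18: L0/L1/L2 = -/EF/C → run E
t=19: L0/L1/L2 = -/F/CE → run F
t=20: L0/L1/L2 = -/-/CE → run C
t=21: L0/L1/L2 = -/-/CE → run C
t=22: L0/L1/L2 = -/-/E → run E
t=23: (idle)
t=24: (idle)

running at tick 6 = F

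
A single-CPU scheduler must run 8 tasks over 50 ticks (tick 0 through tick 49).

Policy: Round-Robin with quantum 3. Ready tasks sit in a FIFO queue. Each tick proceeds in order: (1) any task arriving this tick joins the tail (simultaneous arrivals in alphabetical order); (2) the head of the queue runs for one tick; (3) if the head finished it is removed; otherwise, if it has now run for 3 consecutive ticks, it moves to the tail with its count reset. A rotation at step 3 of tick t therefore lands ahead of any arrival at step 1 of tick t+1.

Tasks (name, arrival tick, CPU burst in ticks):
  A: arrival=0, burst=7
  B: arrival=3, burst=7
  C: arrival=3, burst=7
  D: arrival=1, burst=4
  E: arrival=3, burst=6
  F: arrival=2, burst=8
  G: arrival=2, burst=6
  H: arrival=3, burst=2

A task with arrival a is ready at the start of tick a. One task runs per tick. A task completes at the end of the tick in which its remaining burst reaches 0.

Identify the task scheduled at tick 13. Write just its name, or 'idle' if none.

running at tick 13 = A

t=0: queue=[A] q_used=0 → run A
t=1: queue=[A,D] q_used=1 → run A
t=2: queue=[A,D,F,G] q_used=2 → run A
t=3: queue=[D,F,G,A,B,C,E,H] q_used=0 → run D
t=4: queue=[D,F,G,A,B,C,E,H] q_used=1 → run D
t=5: queue=[D,F,G,A,B,C,E,H] q_used=2 → run D
t=6: queue=[F,G,A,B,C,E,H,D] q_used=0 → run F
t=7: queue=[F,G,A,B,C,E,H,D] q_used=1 → run F
t=8: queue=[F,G,A,B,C,E,H,D] q_used=2 → run F
t=9: queue=[G,A,B,C,E,H,D,F] q_used=0 → run G
t=10: queue=[G,A,B,C,E,H,D,F] q_used=1 → run G
t=11: queue=[G,A,B,C,E,H,D,F] q_used=2 → run G
t=12: queue=[A,B,C,E,H,D,F,G] q_used=0 → run A
t=13: queue=[A,B,C,E,H,D,F,G] q_used=1 → run A
t=14: queue=[A,B,C,E,H,D,F,G] q_used=2 → run A
t=15: queue=[B,C,E,H,D,F,G,A] q_used=0 → run B
t=16: queue=[B,C,E,H,D,F,G,A] q_used=1 → run B
t=17: queue=[B,C,E,H,D,F,G,A] q_used=2 → run B
t=18: queue=[C,E,H,D,F,G,A,B] q_used=0 → run C
t=19: queue=[C,E,H,D,F,G,A,B] q_used=1 → run C
t=20: queue=[C,E,H,D,F,G,A,B] q_used=2 → run C
t=21: queue=[E,H,D,F,G,A,B,C] q_used=0 → run E
t=22: queue=[E,H,D,F,G,A,B,C] q_used=1 → run E
t=23: queue=[E,H,D,F,G,A,B,C] q_used=2 → run E
t=24: queue=[H,D,F,G,A,B,C,E] q_used=0 → run H
t=25: queue=[H,D,F,G,A,B,C,E] q_used=1 → run H
t=26: queue=[D,F,G,A,B,C,E] q_used=0 → run D
t=27: queue=[F,G,A,B,C,E] q_used=0 → run F
t=28: queue=[F,G,A,B,C,E] q_used=1 → run F
t=29: queue=[F,G,A,B,C,E] q_used=2 → run F
t=30: queue=[G,A,B,C,E,F] q_used=0 → run G
t=31: queue=[G,A,B,C,E,F] q_used=1 → run G
t=32: queue=[G,A,B,C,E,F] q_used=2 → run G
t=33: queue=[A,B,C,E,F] q_used=0 → run A
t=34: queue=[B,C,E,F] q_used=0 → run B
t=35: queue=[B,C,E,F] q_used=1 → run B
t=36: queue=[B,C,E,F] q_used=2 → run B
t=37: queue=[C,E,F,B] q_used=0 → run C
t=38: queue=[C,E,F,B] q_used=1 → run C
t=39: queue=[C,E,F,B] q_used=2 → run C
t=40: queue=[E,F,B,C] q_used=0 → run E
t=41: queue=[E,F,B,C] q_used=1 → run E
t=42: queue=[E,F,B,C] q_used=2 → run E
t=43: queue=[F,B,C] q_used=0 → run F
t=44: queue=[F,B,C] q_used=1 → run F
t=45: queue=[B,C] q_used=0 → run B
t=46: queue=[C] q_used=0 → run C
t=47: (idle)
t=48: (idle)
t=49: (idle)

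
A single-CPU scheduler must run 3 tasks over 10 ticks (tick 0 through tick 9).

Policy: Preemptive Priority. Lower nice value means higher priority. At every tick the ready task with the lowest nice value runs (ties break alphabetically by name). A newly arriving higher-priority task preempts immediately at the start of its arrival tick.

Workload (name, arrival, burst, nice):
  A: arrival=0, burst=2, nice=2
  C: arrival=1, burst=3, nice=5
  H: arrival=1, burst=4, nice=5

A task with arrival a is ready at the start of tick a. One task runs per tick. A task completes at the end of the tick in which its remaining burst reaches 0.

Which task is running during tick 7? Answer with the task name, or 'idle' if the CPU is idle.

running at tick 7 = H

t=0: ready={A} → run A
t=1: ready={A,C,H} → run A
t=2: ready={C,H} → run C
t=3: ready={C,H} → run C
t=4: ready={C,H} → run C
t=5: ready={H} → run H
t=6: ready={H} → run H
t=7: ready={H} → run H
t=8: ready={H} → run H
t=9: (idle)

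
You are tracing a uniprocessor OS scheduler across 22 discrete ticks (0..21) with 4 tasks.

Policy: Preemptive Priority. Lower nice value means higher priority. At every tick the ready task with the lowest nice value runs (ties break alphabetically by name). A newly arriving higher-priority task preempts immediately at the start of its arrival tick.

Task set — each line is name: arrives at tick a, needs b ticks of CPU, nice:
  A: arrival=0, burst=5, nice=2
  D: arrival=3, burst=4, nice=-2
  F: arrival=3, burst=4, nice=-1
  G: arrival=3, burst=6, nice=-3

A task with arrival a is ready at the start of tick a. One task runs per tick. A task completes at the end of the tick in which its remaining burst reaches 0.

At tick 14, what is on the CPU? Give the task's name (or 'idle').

running at tick 14 = F

t=0: ready={A} → run A
t=1: ready={A} → run A
t=2: ready={A} → run A
t=3: ready={A,D,F,G} → run G
t=4: ready={A,D,F,G} → run G
t=5: ready={A,D,F,G} → run G
t=6: ready={A,D,F,G} → run G
t=7: ready={A,D,F,G} → run G
t=8: ready={A,D,F,G} → run G
t=9: ready={A,D,F} → run D
t=10: ready={A,D,F} → run D
t=11: ready={A,D,F} → run D
t=12: ready={A,D,F} → run D
t=13: ready={A,F} → run F
t=14: ready={A,F} → run F
t=15: ready={A,F} → run F
t=16: ready={A,F} → run F
t=17: ready={A} → run A
t=18: ready={A} → run A
t=19: (idle)
t=20: (idle)
t=21: (idle)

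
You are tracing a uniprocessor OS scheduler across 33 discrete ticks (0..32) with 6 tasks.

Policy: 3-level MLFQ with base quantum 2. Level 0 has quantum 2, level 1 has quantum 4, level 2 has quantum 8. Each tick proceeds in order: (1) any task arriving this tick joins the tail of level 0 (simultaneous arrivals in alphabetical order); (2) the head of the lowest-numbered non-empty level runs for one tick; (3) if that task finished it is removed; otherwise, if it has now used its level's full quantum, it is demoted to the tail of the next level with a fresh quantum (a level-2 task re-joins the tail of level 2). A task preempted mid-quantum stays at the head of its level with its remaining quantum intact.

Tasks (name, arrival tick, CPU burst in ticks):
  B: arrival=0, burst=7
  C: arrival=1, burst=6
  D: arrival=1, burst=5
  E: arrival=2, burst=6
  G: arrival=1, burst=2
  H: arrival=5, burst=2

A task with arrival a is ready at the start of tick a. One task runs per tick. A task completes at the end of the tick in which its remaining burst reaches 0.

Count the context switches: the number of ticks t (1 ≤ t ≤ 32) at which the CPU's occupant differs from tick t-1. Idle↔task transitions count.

context switches = 11

t=0: L0/L1/L2 = B/-/- → run B
t=1: L0/L1/L2 = BCDG/-/- → run B
t=2: L0/L1/L2 = CDGE/B/- → run C
t=3: L0/L1/L2 = CDGE/B/- → run C
t=4: L0/L1/L2 = DGE/BC/- → run D
t=5: L0/L1/L2 = DGEH/BC/- → run D
t=6: L0/L1/L2 = GEH/BCD/- → run G
t=7: L0/L1/L2 = GEH/BCD/- → run G
t=8: L0/L1/L2 = EH/BCD/- → run E
t=9: L0/L1/L2 = EH/BCD/- → run E
t=10: L0/L1/L2 = H/BCDE/- → run H
t=11: L0/L1/L2 = H/BCDE/- → run H
t=12: L0/L1/L2 = -/BCDE/- → run B
t=13: L0/L1/L2 = -/BCDE/- → run B
t=14: L0/L1/L2 = -/BCDE/- → run B
t=15: L0/L1/L2 = -/BCDE/- → run B
t=16: L0/L1/L2 = -/CDE/B → run C
t=17: L0/L1/L2 = -/CDE/B → run C
t=18: L0/L1/L2 = -/CDE/B → run C
t=19: L0/L1/L2 = -/CDE/B → run C
t=20: L0/L1/L2 = -/DE/B → run D
t=21: L0/L1/L2 = -/DE/B → run D
t=22: L0/L1/L2 = -/DE/B → run D
t=23: L0/L1/L2 = -/E/B → run E
t=24: L0/L1/L2 = -/E/B → run E
t=25: L0/L1/L2 = -/E/B → run E
t=26: L0/L1/L2 = -/E/B → run E
t=27: L0/L1/L2 = -/-/B → run B
t=28: (idle)
t=29: (idle)
t=30: (idle)
t=31: (idle)
t=32: (idle)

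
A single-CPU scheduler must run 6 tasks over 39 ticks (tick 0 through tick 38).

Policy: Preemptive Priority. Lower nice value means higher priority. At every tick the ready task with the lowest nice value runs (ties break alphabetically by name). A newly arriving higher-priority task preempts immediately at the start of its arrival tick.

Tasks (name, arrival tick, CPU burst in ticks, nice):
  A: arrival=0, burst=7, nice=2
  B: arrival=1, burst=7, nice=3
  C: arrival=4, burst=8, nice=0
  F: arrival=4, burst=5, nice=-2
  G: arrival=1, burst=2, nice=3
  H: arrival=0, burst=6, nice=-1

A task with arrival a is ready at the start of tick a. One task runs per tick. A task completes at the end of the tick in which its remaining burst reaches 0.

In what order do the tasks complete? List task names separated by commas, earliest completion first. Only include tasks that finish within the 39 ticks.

completion order = F, H, C, A, B, G

t=0: ready={A,H} → run H
t=1: ready={A,B,G,H} → run H
t=2: ready={A,B,G,H} → run H
t=3: ready={A,B,G,H} → run H
t=4: ready={A,B,C,F,G,H} → run F
t=5: ready={A,B,C,F,G,H} → run F
t=6: ready={A,B,C,F,G,H} → run F
t=7: ready={A,B,C,F,G,H} → run F
t=8: ready={A,B,C,F,G,H} → run F
t=9: ready={A,B,C,G,H} → run H
t=10: ready={A,B,C,G,H} → run H
t=11: ready={A,B,C,G} → run C
t=12: ready={A,B,C,G} → run C
t=13: ready={A,B,C,G} → run C
t=14: ready={A,B,C,G} → run C
t=15: ready={A,B,C,G} → run C
t=16: ready={A,B,C,G} → run C
t=17: ready={A,B,C,G} → run C
t=18: ready={A,B,C,G} → run C
t=19: ready={A,B,G} → run A
t=20: ready={A,B,G} → run A
t=21: ready={A,B,G} → run A
t=22: ready={A,B,G} → run A
t=23: ready={A,B,G} → run A
t=24: ready={A,B,G} → run A
t=25: ready={A,B,G} → run A
t=26: ready={B,G} → run B
t=27: ready={B,G} → run B
t=28: ready={B,G} → run B
t=29: ready={B,G} → run B
t=30: ready={B,G} → run B
t=31: ready={B,G} → run B
t=32: ready={B,G} → run B
t=33: ready={G} → run G
t=34: ready={G} → run G
t=35: (idle)
t=36: (idle)
t=37: (idle)
t=38: (idle)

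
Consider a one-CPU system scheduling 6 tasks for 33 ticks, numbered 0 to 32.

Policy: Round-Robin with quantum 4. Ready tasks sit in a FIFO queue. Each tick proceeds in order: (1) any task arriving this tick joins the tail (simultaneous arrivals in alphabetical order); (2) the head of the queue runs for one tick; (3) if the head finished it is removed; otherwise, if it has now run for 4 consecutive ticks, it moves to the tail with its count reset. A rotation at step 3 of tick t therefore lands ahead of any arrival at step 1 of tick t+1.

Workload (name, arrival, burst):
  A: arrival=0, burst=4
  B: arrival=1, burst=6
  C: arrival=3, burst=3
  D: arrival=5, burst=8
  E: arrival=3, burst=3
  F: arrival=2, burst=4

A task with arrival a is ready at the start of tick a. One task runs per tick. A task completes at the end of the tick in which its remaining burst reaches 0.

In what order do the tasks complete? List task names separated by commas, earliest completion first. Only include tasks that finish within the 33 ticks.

completion order = A, F, C, E, B, D

t=0: queue=[A] q_used=0 → run A
t=1: queue=[A,B] q_used=1 → run A
t=2: queue=[A,B,F] q_used=2 → run A
t=3: queue=[A,B,F,C,E] q_used=3 → run A
t=4: queue=[B,F,C,E] q_used=0 → run B
t=5: queue=[B,F,C,E,D] q_used=1 → run B
t=6: queue=[B,F,C,E,D] q_used=2 → run B
t=7: queue=[B,F,C,E,D] q_used=3 → run B
t=8: queue=[F,C,E,D,B] q_used=0 → run F
t=9: queue=[F,C,E,D,B] q_used=1 → run F
t=10: queue=[F,C,E,D,B] q_used=2 → run F
t=11: queue=[F,C,E,D,B] q_used=3 → run F
t=12: queue=[C,E,D,B] q_used=0 → run C
t=13: queue=[C,E,D,B] q_used=1 → run C
t=14: queue=[C,E,D,B] q_used=2 → run C
t=15: queue=[E,D,B] q_used=0 → run E
t=16: queue=[E,D,B] q_used=1 → run E
t=17: queue=[E,D,B] q_used=2 → run E
t=18: queue=[D,B] q_used=0 → run D
t=19: queue=[D,B] q_used=1 → run D
t=20: queue=[D,B] q_used=2 → run D
t=21: queue=[D,B] q_used=3 → run D
t=22: queue=[B,D] q_used=0 → run B
t=23: queue=[B,D] q_used=1 → run B
t=24: queue=[D] q_used=0 → run D
t=25: queue=[D] q_used=1 → run D
t=26: queue=[D] q_used=2 → run D
t=27: queue=[D] q_used=3 → run D
t=28: (idle)
t=29: (idle)
t=30: (idle)
t=31: (idle)
t=32: (idle)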